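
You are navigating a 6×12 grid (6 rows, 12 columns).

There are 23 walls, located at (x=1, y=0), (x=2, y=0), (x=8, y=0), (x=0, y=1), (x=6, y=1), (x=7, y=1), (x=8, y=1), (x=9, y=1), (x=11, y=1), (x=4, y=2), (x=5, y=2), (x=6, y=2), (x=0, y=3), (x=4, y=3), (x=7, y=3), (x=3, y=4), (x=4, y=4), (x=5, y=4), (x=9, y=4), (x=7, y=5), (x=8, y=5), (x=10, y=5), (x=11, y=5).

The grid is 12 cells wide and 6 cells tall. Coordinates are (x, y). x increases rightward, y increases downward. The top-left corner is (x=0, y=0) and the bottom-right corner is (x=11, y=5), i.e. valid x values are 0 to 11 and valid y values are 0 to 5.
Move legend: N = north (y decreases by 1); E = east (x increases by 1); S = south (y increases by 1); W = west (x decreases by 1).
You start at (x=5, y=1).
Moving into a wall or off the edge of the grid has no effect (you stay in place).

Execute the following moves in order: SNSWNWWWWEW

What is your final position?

Start: (x=5, y=1)
  S (south): blocked, stay at (x=5, y=1)
  N (north): (x=5, y=1) -> (x=5, y=0)
  S (south): (x=5, y=0) -> (x=5, y=1)
  W (west): (x=5, y=1) -> (x=4, y=1)
  N (north): (x=4, y=1) -> (x=4, y=0)
  W (west): (x=4, y=0) -> (x=3, y=0)
  [×3]W (west): blocked, stay at (x=3, y=0)
  E (east): (x=3, y=0) -> (x=4, y=0)
  W (west): (x=4, y=0) -> (x=3, y=0)
Final: (x=3, y=0)

Answer: Final position: (x=3, y=0)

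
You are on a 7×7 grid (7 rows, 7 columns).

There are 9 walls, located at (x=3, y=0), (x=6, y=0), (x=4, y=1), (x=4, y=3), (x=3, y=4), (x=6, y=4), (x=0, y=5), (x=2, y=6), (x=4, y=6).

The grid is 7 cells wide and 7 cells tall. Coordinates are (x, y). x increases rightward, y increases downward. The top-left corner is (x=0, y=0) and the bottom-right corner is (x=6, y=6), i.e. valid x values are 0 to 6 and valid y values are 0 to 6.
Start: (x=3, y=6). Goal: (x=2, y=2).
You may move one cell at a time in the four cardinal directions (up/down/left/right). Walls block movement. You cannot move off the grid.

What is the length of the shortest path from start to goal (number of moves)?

Answer: Shortest path length: 5

Derivation:
BFS from (x=3, y=6) until reaching (x=2, y=2):
  Distance 0: (x=3, y=6)
  Distance 1: (x=3, y=5)
  Distance 2: (x=2, y=5), (x=4, y=5)
  Distance 3: (x=2, y=4), (x=4, y=4), (x=1, y=5), (x=5, y=5)
  Distance 4: (x=2, y=3), (x=1, y=4), (x=5, y=4), (x=6, y=5), (x=1, y=6), (x=5, y=6)
  Distance 5: (x=2, y=2), (x=1, y=3), (x=3, y=3), (x=5, y=3), (x=0, y=4), (x=0, y=6), (x=6, y=6)  <- goal reached here
One shortest path (5 moves): (x=3, y=6) -> (x=3, y=5) -> (x=2, y=5) -> (x=2, y=4) -> (x=2, y=3) -> (x=2, y=2)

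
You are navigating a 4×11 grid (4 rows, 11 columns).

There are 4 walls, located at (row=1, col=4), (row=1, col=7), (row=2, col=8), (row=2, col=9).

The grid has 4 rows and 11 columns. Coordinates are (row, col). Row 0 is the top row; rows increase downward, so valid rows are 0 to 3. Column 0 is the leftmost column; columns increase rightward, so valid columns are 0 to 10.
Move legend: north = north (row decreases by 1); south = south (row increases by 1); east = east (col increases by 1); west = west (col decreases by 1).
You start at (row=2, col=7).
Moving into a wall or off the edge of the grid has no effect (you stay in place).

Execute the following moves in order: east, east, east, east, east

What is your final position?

Answer: Final position: (row=2, col=7)

Derivation:
Start: (row=2, col=7)
  [×5]east (east): blocked, stay at (row=2, col=7)
Final: (row=2, col=7)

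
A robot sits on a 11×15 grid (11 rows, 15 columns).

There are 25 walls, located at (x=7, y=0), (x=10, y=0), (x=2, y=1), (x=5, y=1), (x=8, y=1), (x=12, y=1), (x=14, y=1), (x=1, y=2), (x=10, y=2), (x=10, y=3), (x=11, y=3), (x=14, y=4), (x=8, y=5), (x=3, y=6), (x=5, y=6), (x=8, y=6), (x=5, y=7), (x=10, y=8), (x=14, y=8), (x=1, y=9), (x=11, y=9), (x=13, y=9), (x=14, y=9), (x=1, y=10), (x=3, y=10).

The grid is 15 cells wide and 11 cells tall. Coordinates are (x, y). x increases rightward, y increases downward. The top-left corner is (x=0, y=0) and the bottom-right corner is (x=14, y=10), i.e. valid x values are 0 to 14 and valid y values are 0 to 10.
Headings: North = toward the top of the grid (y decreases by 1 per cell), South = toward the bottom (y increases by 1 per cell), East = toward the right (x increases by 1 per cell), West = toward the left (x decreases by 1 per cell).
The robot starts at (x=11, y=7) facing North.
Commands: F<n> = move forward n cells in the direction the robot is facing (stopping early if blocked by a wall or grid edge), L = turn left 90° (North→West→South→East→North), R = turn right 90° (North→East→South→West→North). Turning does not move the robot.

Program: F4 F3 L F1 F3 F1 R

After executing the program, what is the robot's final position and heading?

Answer: Final position: (x=6, y=4), facing North

Derivation:
Start: (x=11, y=7), facing North
  F4: move forward 3/4 (blocked), now at (x=11, y=4)
  F3: move forward 0/3 (blocked), now at (x=11, y=4)
  L: turn left, now facing West
  F1: move forward 1, now at (x=10, y=4)
  F3: move forward 3, now at (x=7, y=4)
  F1: move forward 1, now at (x=6, y=4)
  R: turn right, now facing North
Final: (x=6, y=4), facing North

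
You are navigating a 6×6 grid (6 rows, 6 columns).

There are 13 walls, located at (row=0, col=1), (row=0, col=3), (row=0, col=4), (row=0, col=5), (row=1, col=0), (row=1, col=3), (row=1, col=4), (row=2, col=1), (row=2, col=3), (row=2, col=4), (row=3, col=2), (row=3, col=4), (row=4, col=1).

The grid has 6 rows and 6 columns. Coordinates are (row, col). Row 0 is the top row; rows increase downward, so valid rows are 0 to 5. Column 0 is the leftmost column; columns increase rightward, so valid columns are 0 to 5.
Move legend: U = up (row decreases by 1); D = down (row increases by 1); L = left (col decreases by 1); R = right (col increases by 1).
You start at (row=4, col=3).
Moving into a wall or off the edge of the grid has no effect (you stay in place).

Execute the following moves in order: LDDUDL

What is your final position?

Answer: Final position: (row=5, col=1)

Derivation:
Start: (row=4, col=3)
  L (left): (row=4, col=3) -> (row=4, col=2)
  D (down): (row=4, col=2) -> (row=5, col=2)
  D (down): blocked, stay at (row=5, col=2)
  U (up): (row=5, col=2) -> (row=4, col=2)
  D (down): (row=4, col=2) -> (row=5, col=2)
  L (left): (row=5, col=2) -> (row=5, col=1)
Final: (row=5, col=1)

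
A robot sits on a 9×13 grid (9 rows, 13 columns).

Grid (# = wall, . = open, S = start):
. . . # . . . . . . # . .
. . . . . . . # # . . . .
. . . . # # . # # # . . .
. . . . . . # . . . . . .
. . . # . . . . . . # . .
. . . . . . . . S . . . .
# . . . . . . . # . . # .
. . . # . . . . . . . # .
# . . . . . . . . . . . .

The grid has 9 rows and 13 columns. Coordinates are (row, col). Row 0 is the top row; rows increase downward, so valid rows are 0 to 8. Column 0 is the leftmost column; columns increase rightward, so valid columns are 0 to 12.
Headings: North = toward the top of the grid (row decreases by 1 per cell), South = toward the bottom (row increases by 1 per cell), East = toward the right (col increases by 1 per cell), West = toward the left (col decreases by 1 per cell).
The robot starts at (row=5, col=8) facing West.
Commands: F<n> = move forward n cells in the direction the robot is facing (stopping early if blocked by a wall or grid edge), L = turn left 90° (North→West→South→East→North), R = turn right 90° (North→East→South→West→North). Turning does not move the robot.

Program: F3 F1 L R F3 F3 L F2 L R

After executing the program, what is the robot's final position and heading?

Start: (row=5, col=8), facing West
  F3: move forward 3, now at (row=5, col=5)
  F1: move forward 1, now at (row=5, col=4)
  L: turn left, now facing South
  R: turn right, now facing West
  F3: move forward 3, now at (row=5, col=1)
  F3: move forward 1/3 (blocked), now at (row=5, col=0)
  L: turn left, now facing South
  F2: move forward 0/2 (blocked), now at (row=5, col=0)
  L: turn left, now facing East
  R: turn right, now facing South
Final: (row=5, col=0), facing South

Answer: Final position: (row=5, col=0), facing South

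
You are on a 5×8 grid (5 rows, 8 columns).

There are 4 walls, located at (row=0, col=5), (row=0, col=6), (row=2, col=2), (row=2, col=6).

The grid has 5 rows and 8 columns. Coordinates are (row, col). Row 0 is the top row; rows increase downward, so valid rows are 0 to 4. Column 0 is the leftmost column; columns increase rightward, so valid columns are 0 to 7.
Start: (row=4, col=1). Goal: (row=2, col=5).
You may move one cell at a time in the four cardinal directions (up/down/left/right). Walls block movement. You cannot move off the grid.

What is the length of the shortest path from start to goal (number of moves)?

BFS from (row=4, col=1) until reaching (row=2, col=5):
  Distance 0: (row=4, col=1)
  Distance 1: (row=3, col=1), (row=4, col=0), (row=4, col=2)
  Distance 2: (row=2, col=1), (row=3, col=0), (row=3, col=2), (row=4, col=3)
  Distance 3: (row=1, col=1), (row=2, col=0), (row=3, col=3), (row=4, col=4)
  Distance 4: (row=0, col=1), (row=1, col=0), (row=1, col=2), (row=2, col=3), (row=3, col=4), (row=4, col=5)
  Distance 5: (row=0, col=0), (row=0, col=2), (row=1, col=3), (row=2, col=4), (row=3, col=5), (row=4, col=6)
  Distance 6: (row=0, col=3), (row=1, col=4), (row=2, col=5), (row=3, col=6), (row=4, col=7)  <- goal reached here
One shortest path (6 moves): (row=4, col=1) -> (row=4, col=2) -> (row=4, col=3) -> (row=4, col=4) -> (row=4, col=5) -> (row=3, col=5) -> (row=2, col=5)

Answer: Shortest path length: 6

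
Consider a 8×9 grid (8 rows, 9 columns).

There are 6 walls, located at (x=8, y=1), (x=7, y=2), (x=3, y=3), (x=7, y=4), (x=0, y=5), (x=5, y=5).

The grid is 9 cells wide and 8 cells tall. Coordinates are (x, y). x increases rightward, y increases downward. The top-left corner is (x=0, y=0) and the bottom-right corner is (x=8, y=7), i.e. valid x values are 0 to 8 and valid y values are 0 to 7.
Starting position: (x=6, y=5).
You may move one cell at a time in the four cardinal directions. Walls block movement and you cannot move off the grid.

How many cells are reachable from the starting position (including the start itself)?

BFS flood-fill from (x=6, y=5):
  Distance 0: (x=6, y=5)
  Distance 1: (x=6, y=4), (x=7, y=5), (x=6, y=6)
  Distance 2: (x=6, y=3), (x=5, y=4), (x=8, y=5), (x=5, y=6), (x=7, y=6), (x=6, y=7)
  Distance 3: (x=6, y=2), (x=5, y=3), (x=7, y=3), (x=4, y=4), (x=8, y=4), (x=4, y=6), (x=8, y=6), (x=5, y=7), (x=7, y=7)
  Distance 4: (x=6, y=1), (x=5, y=2), (x=4, y=3), (x=8, y=3), (x=3, y=4), (x=4, y=5), (x=3, y=6), (x=4, y=7), (x=8, y=7)
  Distance 5: (x=6, y=0), (x=5, y=1), (x=7, y=1), (x=4, y=2), (x=8, y=2), (x=2, y=4), (x=3, y=5), (x=2, y=6), (x=3, y=7)
  Distance 6: (x=5, y=0), (x=7, y=0), (x=4, y=1), (x=3, y=2), (x=2, y=3), (x=1, y=4), (x=2, y=5), (x=1, y=6), (x=2, y=7)
  Distance 7: (x=4, y=0), (x=8, y=0), (x=3, y=1), (x=2, y=2), (x=1, y=3), (x=0, y=4), (x=1, y=5), (x=0, y=6), (x=1, y=7)
  Distance 8: (x=3, y=0), (x=2, y=1), (x=1, y=2), (x=0, y=3), (x=0, y=7)
  Distance 9: (x=2, y=0), (x=1, y=1), (x=0, y=2)
  Distance 10: (x=1, y=0), (x=0, y=1)
  Distance 11: (x=0, y=0)
Total reachable: 66 (grid has 66 open cells total)

Answer: Reachable cells: 66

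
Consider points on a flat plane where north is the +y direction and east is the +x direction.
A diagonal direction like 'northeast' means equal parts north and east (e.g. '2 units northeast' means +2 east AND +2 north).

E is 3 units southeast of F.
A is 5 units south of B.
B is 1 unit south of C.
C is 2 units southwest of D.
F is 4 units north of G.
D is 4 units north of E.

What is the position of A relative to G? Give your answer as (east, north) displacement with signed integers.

Place G at the origin (east=0, north=0).
  F is 4 units north of G: delta (east=+0, north=+4); F at (east=0, north=4).
  E is 3 units southeast of F: delta (east=+3, north=-3); E at (east=3, north=1).
  D is 4 units north of E: delta (east=+0, north=+4); D at (east=3, north=5).
  C is 2 units southwest of D: delta (east=-2, north=-2); C at (east=1, north=3).
  B is 1 unit south of C: delta (east=+0, north=-1); B at (east=1, north=2).
  A is 5 units south of B: delta (east=+0, north=-5); A at (east=1, north=-3).
Therefore A relative to G: (east=1, north=-3).

Answer: A is at (east=1, north=-3) relative to G.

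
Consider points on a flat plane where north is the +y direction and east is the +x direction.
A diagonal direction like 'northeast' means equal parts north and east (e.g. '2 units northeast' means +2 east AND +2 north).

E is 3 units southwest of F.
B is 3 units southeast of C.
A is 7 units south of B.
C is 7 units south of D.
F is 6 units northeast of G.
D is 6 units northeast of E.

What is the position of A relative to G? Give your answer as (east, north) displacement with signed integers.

Answer: A is at (east=12, north=-8) relative to G.

Derivation:
Place G at the origin (east=0, north=0).
  F is 6 units northeast of G: delta (east=+6, north=+6); F at (east=6, north=6).
  E is 3 units southwest of F: delta (east=-3, north=-3); E at (east=3, north=3).
  D is 6 units northeast of E: delta (east=+6, north=+6); D at (east=9, north=9).
  C is 7 units south of D: delta (east=+0, north=-7); C at (east=9, north=2).
  B is 3 units southeast of C: delta (east=+3, north=-3); B at (east=12, north=-1).
  A is 7 units south of B: delta (east=+0, north=-7); A at (east=12, north=-8).
Therefore A relative to G: (east=12, north=-8).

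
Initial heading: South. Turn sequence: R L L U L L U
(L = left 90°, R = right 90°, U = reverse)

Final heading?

Answer: Final heading: West

Derivation:
Start: South
  R (right (90° clockwise)) -> West
  L (left (90° counter-clockwise)) -> South
  L (left (90° counter-clockwise)) -> East
  U (U-turn (180°)) -> West
  L (left (90° counter-clockwise)) -> South
  L (left (90° counter-clockwise)) -> East
  U (U-turn (180°)) -> West
Final: West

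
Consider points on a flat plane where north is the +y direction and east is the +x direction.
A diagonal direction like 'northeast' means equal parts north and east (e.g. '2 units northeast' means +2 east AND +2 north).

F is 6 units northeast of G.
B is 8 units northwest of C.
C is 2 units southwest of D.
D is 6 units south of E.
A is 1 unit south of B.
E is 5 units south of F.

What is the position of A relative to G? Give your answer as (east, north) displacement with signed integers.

Place G at the origin (east=0, north=0).
  F is 6 units northeast of G: delta (east=+6, north=+6); F at (east=6, north=6).
  E is 5 units south of F: delta (east=+0, north=-5); E at (east=6, north=1).
  D is 6 units south of E: delta (east=+0, north=-6); D at (east=6, north=-5).
  C is 2 units southwest of D: delta (east=-2, north=-2); C at (east=4, north=-7).
  B is 8 units northwest of C: delta (east=-8, north=+8); B at (east=-4, north=1).
  A is 1 unit south of B: delta (east=+0, north=-1); A at (east=-4, north=0).
Therefore A relative to G: (east=-4, north=0).

Answer: A is at (east=-4, north=0) relative to G.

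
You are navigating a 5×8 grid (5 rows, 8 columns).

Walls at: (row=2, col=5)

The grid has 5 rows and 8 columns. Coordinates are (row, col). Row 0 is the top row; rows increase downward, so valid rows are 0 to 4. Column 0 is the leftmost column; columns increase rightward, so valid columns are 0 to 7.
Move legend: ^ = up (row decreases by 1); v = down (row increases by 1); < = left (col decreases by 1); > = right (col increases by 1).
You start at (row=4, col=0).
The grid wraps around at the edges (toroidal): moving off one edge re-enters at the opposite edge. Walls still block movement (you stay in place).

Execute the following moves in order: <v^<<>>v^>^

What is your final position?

Answer: Final position: (row=3, col=0)

Derivation:
Start: (row=4, col=0)
  < (left): (row=4, col=0) -> (row=4, col=7)
  v (down): (row=4, col=7) -> (row=0, col=7)
  ^ (up): (row=0, col=7) -> (row=4, col=7)
  < (left): (row=4, col=7) -> (row=4, col=6)
  < (left): (row=4, col=6) -> (row=4, col=5)
  > (right): (row=4, col=5) -> (row=4, col=6)
  > (right): (row=4, col=6) -> (row=4, col=7)
  v (down): (row=4, col=7) -> (row=0, col=7)
  ^ (up): (row=0, col=7) -> (row=4, col=7)
  > (right): (row=4, col=7) -> (row=4, col=0)
  ^ (up): (row=4, col=0) -> (row=3, col=0)
Final: (row=3, col=0)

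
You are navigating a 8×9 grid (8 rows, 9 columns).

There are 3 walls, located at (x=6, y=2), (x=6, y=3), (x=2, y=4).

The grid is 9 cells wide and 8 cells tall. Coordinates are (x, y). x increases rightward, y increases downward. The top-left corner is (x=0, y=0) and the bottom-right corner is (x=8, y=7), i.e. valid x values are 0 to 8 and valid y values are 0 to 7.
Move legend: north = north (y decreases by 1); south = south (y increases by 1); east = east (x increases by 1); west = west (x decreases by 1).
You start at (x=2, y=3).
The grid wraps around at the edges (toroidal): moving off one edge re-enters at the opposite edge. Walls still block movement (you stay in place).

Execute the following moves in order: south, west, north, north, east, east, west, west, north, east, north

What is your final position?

Answer: Final position: (x=2, y=7)

Derivation:
Start: (x=2, y=3)
  south (south): blocked, stay at (x=2, y=3)
  west (west): (x=2, y=3) -> (x=1, y=3)
  north (north): (x=1, y=3) -> (x=1, y=2)
  north (north): (x=1, y=2) -> (x=1, y=1)
  east (east): (x=1, y=1) -> (x=2, y=1)
  east (east): (x=2, y=1) -> (x=3, y=1)
  west (west): (x=3, y=1) -> (x=2, y=1)
  west (west): (x=2, y=1) -> (x=1, y=1)
  north (north): (x=1, y=1) -> (x=1, y=0)
  east (east): (x=1, y=0) -> (x=2, y=0)
  north (north): (x=2, y=0) -> (x=2, y=7)
Final: (x=2, y=7)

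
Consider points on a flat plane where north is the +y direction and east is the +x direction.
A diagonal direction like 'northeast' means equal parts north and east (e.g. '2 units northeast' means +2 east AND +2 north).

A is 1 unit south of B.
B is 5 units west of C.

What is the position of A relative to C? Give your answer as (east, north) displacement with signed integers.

Answer: A is at (east=-5, north=-1) relative to C.

Derivation:
Place C at the origin (east=0, north=0).
  B is 5 units west of C: delta (east=-5, north=+0); B at (east=-5, north=0).
  A is 1 unit south of B: delta (east=+0, north=-1); A at (east=-5, north=-1).
Therefore A relative to C: (east=-5, north=-1).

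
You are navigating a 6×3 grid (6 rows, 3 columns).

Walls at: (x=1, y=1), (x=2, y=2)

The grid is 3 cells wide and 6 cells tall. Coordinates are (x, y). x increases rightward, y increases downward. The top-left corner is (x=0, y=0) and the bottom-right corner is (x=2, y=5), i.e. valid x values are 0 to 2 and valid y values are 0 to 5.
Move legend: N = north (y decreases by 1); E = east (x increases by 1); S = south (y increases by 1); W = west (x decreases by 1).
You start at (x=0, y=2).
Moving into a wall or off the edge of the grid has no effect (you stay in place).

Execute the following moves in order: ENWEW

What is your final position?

Answer: Final position: (x=0, y=2)

Derivation:
Start: (x=0, y=2)
  E (east): (x=0, y=2) -> (x=1, y=2)
  N (north): blocked, stay at (x=1, y=2)
  W (west): (x=1, y=2) -> (x=0, y=2)
  E (east): (x=0, y=2) -> (x=1, y=2)
  W (west): (x=1, y=2) -> (x=0, y=2)
Final: (x=0, y=2)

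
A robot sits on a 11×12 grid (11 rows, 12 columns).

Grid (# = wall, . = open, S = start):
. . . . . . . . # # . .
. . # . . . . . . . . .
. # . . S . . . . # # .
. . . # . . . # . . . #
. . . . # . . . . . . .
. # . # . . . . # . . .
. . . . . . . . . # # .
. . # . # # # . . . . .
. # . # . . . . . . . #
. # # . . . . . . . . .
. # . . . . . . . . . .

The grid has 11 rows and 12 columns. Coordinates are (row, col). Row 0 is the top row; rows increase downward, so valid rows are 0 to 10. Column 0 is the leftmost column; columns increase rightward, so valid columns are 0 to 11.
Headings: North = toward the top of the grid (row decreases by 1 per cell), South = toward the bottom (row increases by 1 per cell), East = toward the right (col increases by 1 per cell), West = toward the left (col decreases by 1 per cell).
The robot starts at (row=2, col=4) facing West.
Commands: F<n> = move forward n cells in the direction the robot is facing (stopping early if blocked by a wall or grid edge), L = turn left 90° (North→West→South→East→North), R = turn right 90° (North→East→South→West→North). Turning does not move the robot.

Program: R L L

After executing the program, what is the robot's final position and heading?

Start: (row=2, col=4), facing West
  R: turn right, now facing North
  L: turn left, now facing West
  L: turn left, now facing South
Final: (row=2, col=4), facing South

Answer: Final position: (row=2, col=4), facing South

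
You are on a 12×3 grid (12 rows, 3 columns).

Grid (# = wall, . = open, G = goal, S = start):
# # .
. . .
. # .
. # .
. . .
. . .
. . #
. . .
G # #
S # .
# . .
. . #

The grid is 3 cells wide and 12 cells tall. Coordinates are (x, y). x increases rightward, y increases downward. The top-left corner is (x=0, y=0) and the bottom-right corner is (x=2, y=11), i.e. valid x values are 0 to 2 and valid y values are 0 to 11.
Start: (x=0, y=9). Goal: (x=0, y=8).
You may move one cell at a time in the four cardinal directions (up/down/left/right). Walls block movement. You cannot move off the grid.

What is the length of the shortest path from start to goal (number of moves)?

BFS from (x=0, y=9) until reaching (x=0, y=8):
  Distance 0: (x=0, y=9)
  Distance 1: (x=0, y=8)  <- goal reached here
One shortest path (1 moves): (x=0, y=9) -> (x=0, y=8)

Answer: Shortest path length: 1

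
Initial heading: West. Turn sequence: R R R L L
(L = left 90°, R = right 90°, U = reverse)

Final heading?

Answer: Final heading: North

Derivation:
Start: West
  R (right (90° clockwise)) -> North
  R (right (90° clockwise)) -> East
  R (right (90° clockwise)) -> South
  L (left (90° counter-clockwise)) -> East
  L (left (90° counter-clockwise)) -> North
Final: North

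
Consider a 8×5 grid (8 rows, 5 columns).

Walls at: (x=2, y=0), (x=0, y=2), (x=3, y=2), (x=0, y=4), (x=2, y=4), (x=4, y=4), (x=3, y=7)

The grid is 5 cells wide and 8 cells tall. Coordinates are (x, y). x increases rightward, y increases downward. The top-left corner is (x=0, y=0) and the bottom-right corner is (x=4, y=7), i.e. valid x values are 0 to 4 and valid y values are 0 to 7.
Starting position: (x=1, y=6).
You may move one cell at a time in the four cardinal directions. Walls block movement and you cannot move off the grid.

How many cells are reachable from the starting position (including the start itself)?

BFS flood-fill from (x=1, y=6):
  Distance 0: (x=1, y=6)
  Distance 1: (x=1, y=5), (x=0, y=6), (x=2, y=6), (x=1, y=7)
  Distance 2: (x=1, y=4), (x=0, y=5), (x=2, y=5), (x=3, y=6), (x=0, y=7), (x=2, y=7)
  Distance 3: (x=1, y=3), (x=3, y=5), (x=4, y=6)
  Distance 4: (x=1, y=2), (x=0, y=3), (x=2, y=3), (x=3, y=4), (x=4, y=5), (x=4, y=7)
  Distance 5: (x=1, y=1), (x=2, y=2), (x=3, y=3)
  Distance 6: (x=1, y=0), (x=0, y=1), (x=2, y=1), (x=4, y=3)
  Distance 7: (x=0, y=0), (x=3, y=1), (x=4, y=2)
  Distance 8: (x=3, y=0), (x=4, y=1)
  Distance 9: (x=4, y=0)
Total reachable: 33 (grid has 33 open cells total)

Answer: Reachable cells: 33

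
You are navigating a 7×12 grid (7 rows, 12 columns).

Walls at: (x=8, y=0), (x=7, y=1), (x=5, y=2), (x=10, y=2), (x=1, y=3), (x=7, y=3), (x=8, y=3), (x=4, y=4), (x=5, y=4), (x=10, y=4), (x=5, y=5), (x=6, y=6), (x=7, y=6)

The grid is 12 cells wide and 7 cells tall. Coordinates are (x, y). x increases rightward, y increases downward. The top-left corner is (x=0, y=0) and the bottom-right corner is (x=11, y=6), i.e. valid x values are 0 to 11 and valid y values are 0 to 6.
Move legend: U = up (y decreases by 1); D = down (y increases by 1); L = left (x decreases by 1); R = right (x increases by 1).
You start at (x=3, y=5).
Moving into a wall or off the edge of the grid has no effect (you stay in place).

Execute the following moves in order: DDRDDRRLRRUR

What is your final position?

Answer: Final position: (x=5, y=6)

Derivation:
Start: (x=3, y=5)
  D (down): (x=3, y=5) -> (x=3, y=6)
  D (down): blocked, stay at (x=3, y=6)
  R (right): (x=3, y=6) -> (x=4, y=6)
  D (down): blocked, stay at (x=4, y=6)
  D (down): blocked, stay at (x=4, y=6)
  R (right): (x=4, y=6) -> (x=5, y=6)
  R (right): blocked, stay at (x=5, y=6)
  L (left): (x=5, y=6) -> (x=4, y=6)
  R (right): (x=4, y=6) -> (x=5, y=6)
  R (right): blocked, stay at (x=5, y=6)
  U (up): blocked, stay at (x=5, y=6)
  R (right): blocked, stay at (x=5, y=6)
Final: (x=5, y=6)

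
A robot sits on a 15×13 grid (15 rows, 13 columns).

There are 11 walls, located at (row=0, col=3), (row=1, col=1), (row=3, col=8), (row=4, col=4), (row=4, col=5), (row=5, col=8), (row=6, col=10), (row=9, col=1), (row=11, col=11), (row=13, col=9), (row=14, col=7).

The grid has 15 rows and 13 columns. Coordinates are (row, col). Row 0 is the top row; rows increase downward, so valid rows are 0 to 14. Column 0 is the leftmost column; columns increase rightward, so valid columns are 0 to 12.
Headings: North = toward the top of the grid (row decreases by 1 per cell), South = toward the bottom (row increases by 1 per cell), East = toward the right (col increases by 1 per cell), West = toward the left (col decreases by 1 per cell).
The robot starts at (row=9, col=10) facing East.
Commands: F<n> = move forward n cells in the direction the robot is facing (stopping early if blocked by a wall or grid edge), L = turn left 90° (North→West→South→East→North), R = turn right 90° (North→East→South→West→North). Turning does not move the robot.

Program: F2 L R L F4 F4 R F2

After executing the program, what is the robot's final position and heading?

Start: (row=9, col=10), facing East
  F2: move forward 2, now at (row=9, col=12)
  L: turn left, now facing North
  R: turn right, now facing East
  L: turn left, now facing North
  F4: move forward 4, now at (row=5, col=12)
  F4: move forward 4, now at (row=1, col=12)
  R: turn right, now facing East
  F2: move forward 0/2 (blocked), now at (row=1, col=12)
Final: (row=1, col=12), facing East

Answer: Final position: (row=1, col=12), facing East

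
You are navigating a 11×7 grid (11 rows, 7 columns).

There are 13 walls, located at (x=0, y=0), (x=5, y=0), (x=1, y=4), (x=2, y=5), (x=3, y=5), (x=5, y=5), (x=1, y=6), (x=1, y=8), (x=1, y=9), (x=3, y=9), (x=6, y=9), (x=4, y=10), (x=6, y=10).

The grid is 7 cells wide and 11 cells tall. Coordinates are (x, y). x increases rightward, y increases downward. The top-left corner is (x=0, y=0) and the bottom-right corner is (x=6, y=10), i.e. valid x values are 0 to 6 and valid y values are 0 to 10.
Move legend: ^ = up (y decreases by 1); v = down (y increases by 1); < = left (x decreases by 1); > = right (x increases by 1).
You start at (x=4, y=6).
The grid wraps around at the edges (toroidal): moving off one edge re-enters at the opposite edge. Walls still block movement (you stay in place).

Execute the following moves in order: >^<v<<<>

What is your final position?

Start: (x=4, y=6)
  > (right): (x=4, y=6) -> (x=5, y=6)
  ^ (up): blocked, stay at (x=5, y=6)
  < (left): (x=5, y=6) -> (x=4, y=6)
  v (down): (x=4, y=6) -> (x=4, y=7)
  < (left): (x=4, y=7) -> (x=3, y=7)
  < (left): (x=3, y=7) -> (x=2, y=7)
  < (left): (x=2, y=7) -> (x=1, y=7)
  > (right): (x=1, y=7) -> (x=2, y=7)
Final: (x=2, y=7)

Answer: Final position: (x=2, y=7)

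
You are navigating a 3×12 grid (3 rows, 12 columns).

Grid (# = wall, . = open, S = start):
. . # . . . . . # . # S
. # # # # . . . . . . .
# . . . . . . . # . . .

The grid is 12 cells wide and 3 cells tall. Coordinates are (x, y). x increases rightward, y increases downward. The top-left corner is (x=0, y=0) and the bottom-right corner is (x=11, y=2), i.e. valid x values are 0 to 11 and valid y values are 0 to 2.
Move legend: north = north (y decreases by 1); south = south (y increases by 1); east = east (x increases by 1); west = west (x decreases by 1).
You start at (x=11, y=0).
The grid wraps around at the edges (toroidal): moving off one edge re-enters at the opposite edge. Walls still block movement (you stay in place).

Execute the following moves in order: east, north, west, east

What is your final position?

Answer: Final position: (x=0, y=0)

Derivation:
Start: (x=11, y=0)
  east (east): (x=11, y=0) -> (x=0, y=0)
  north (north): blocked, stay at (x=0, y=0)
  west (west): (x=0, y=0) -> (x=11, y=0)
  east (east): (x=11, y=0) -> (x=0, y=0)
Final: (x=0, y=0)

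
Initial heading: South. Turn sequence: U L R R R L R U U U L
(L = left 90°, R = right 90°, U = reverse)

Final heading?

Start: South
  U (U-turn (180°)) -> North
  L (left (90° counter-clockwise)) -> West
  R (right (90° clockwise)) -> North
  R (right (90° clockwise)) -> East
  R (right (90° clockwise)) -> South
  L (left (90° counter-clockwise)) -> East
  R (right (90° clockwise)) -> South
  U (U-turn (180°)) -> North
  U (U-turn (180°)) -> South
  U (U-turn (180°)) -> North
  L (left (90° counter-clockwise)) -> West
Final: West

Answer: Final heading: West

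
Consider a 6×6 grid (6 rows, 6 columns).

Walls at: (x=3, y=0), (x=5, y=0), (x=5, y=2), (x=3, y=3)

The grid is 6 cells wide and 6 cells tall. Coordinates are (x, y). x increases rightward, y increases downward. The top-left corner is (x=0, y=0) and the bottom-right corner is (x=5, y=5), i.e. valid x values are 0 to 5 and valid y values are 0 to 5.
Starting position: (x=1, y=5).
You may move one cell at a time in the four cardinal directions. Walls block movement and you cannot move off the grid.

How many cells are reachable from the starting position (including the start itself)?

Answer: Reachable cells: 32

Derivation:
BFS flood-fill from (x=1, y=5):
  Distance 0: (x=1, y=5)
  Distance 1: (x=1, y=4), (x=0, y=5), (x=2, y=5)
  Distance 2: (x=1, y=3), (x=0, y=4), (x=2, y=4), (x=3, y=5)
  Distance 3: (x=1, y=2), (x=0, y=3), (x=2, y=3), (x=3, y=4), (x=4, y=5)
  Distance 4: (x=1, y=1), (x=0, y=2), (x=2, y=2), (x=4, y=4), (x=5, y=5)
  Distance 5: (x=1, y=0), (x=0, y=1), (x=2, y=1), (x=3, y=2), (x=4, y=3), (x=5, y=4)
  Distance 6: (x=0, y=0), (x=2, y=0), (x=3, y=1), (x=4, y=2), (x=5, y=3)
  Distance 7: (x=4, y=1)
  Distance 8: (x=4, y=0), (x=5, y=1)
Total reachable: 32 (grid has 32 open cells total)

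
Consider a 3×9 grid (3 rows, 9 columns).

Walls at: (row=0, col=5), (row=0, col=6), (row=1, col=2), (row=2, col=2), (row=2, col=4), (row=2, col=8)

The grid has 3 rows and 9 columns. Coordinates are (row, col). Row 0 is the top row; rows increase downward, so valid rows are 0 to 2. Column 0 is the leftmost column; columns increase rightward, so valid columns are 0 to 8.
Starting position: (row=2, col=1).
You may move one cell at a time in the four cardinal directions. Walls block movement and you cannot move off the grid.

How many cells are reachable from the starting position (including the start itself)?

Answer: Reachable cells: 21

Derivation:
BFS flood-fill from (row=2, col=1):
  Distance 0: (row=2, col=1)
  Distance 1: (row=1, col=1), (row=2, col=0)
  Distance 2: (row=0, col=1), (row=1, col=0)
  Distance 3: (row=0, col=0), (row=0, col=2)
  Distance 4: (row=0, col=3)
  Distance 5: (row=0, col=4), (row=1, col=3)
  Distance 6: (row=1, col=4), (row=2, col=3)
  Distance 7: (row=1, col=5)
  Distance 8: (row=1, col=6), (row=2, col=5)
  Distance 9: (row=1, col=7), (row=2, col=6)
  Distance 10: (row=0, col=7), (row=1, col=8), (row=2, col=7)
  Distance 11: (row=0, col=8)
Total reachable: 21 (grid has 21 open cells total)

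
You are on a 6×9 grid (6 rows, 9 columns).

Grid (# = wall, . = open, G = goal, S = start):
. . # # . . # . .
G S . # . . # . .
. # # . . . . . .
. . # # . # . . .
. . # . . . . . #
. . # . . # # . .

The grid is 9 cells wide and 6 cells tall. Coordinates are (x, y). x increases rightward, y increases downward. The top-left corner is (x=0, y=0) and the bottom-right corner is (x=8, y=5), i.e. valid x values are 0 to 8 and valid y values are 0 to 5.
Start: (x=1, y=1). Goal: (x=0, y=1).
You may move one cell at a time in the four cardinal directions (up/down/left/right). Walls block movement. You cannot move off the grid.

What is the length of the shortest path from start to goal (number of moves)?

BFS from (x=1, y=1) until reaching (x=0, y=1):
  Distance 0: (x=1, y=1)
  Distance 1: (x=1, y=0), (x=0, y=1), (x=2, y=1)  <- goal reached here
One shortest path (1 moves): (x=1, y=1) -> (x=0, y=1)

Answer: Shortest path length: 1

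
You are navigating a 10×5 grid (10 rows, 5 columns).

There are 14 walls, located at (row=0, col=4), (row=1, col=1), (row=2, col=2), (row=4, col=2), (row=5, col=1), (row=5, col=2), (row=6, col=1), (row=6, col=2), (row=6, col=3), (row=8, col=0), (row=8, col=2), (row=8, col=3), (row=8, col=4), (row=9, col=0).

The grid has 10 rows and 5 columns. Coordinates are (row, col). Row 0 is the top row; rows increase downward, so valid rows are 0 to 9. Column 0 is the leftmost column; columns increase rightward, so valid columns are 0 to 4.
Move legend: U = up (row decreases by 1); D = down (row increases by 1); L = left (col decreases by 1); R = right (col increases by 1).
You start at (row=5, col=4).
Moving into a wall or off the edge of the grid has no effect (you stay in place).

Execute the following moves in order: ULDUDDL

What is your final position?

Start: (row=5, col=4)
  U (up): (row=5, col=4) -> (row=4, col=4)
  L (left): (row=4, col=4) -> (row=4, col=3)
  D (down): (row=4, col=3) -> (row=5, col=3)
  U (up): (row=5, col=3) -> (row=4, col=3)
  D (down): (row=4, col=3) -> (row=5, col=3)
  D (down): blocked, stay at (row=5, col=3)
  L (left): blocked, stay at (row=5, col=3)
Final: (row=5, col=3)

Answer: Final position: (row=5, col=3)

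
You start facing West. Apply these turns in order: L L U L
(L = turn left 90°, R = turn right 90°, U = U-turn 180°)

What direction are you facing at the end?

Answer: Final heading: South

Derivation:
Start: West
  L (left (90° counter-clockwise)) -> South
  L (left (90° counter-clockwise)) -> East
  U (U-turn (180°)) -> West
  L (left (90° counter-clockwise)) -> South
Final: South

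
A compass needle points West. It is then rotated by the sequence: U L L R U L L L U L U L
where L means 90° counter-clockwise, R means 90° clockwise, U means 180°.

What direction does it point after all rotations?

Start: West
  U (U-turn (180°)) -> East
  L (left (90° counter-clockwise)) -> North
  L (left (90° counter-clockwise)) -> West
  R (right (90° clockwise)) -> North
  U (U-turn (180°)) -> South
  L (left (90° counter-clockwise)) -> East
  L (left (90° counter-clockwise)) -> North
  L (left (90° counter-clockwise)) -> West
  U (U-turn (180°)) -> East
  L (left (90° counter-clockwise)) -> North
  U (U-turn (180°)) -> South
  L (left (90° counter-clockwise)) -> East
Final: East

Answer: Final heading: East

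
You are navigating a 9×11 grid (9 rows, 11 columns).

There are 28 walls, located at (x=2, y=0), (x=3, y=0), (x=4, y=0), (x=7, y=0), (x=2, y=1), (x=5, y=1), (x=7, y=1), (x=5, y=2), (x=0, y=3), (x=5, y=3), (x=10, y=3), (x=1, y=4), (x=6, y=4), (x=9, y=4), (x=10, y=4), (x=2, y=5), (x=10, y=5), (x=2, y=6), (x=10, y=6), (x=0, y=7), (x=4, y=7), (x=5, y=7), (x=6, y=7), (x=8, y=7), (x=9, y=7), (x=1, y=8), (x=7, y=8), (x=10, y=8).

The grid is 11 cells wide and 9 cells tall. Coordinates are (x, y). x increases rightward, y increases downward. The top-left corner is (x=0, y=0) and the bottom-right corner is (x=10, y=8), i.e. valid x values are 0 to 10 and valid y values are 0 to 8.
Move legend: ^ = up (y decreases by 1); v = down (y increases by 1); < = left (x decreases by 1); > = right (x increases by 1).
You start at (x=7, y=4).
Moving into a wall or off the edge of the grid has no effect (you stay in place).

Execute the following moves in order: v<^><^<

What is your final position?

Answer: Final position: (x=5, y=5)

Derivation:
Start: (x=7, y=4)
  v (down): (x=7, y=4) -> (x=7, y=5)
  < (left): (x=7, y=5) -> (x=6, y=5)
  ^ (up): blocked, stay at (x=6, y=5)
  > (right): (x=6, y=5) -> (x=7, y=5)
  < (left): (x=7, y=5) -> (x=6, y=5)
  ^ (up): blocked, stay at (x=6, y=5)
  < (left): (x=6, y=5) -> (x=5, y=5)
Final: (x=5, y=5)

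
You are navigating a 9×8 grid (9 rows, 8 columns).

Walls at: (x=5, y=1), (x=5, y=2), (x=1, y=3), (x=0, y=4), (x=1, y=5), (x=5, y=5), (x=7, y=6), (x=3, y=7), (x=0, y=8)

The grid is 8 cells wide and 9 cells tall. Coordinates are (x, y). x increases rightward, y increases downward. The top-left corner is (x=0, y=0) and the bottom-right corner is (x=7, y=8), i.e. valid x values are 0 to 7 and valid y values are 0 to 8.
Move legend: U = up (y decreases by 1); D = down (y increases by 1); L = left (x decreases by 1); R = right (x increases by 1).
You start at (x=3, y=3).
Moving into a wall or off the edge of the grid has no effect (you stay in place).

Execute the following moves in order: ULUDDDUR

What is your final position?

Answer: Final position: (x=3, y=3)

Derivation:
Start: (x=3, y=3)
  U (up): (x=3, y=3) -> (x=3, y=2)
  L (left): (x=3, y=2) -> (x=2, y=2)
  U (up): (x=2, y=2) -> (x=2, y=1)
  D (down): (x=2, y=1) -> (x=2, y=2)
  D (down): (x=2, y=2) -> (x=2, y=3)
  D (down): (x=2, y=3) -> (x=2, y=4)
  U (up): (x=2, y=4) -> (x=2, y=3)
  R (right): (x=2, y=3) -> (x=3, y=3)
Final: (x=3, y=3)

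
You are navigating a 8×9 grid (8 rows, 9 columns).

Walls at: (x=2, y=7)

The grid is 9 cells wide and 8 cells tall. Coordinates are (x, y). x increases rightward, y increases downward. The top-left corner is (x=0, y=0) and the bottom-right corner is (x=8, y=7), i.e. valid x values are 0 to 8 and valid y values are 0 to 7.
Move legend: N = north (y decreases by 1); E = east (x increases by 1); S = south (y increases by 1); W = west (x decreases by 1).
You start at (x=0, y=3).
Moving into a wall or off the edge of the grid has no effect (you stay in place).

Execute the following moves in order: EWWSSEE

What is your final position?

Answer: Final position: (x=2, y=5)

Derivation:
Start: (x=0, y=3)
  E (east): (x=0, y=3) -> (x=1, y=3)
  W (west): (x=1, y=3) -> (x=0, y=3)
  W (west): blocked, stay at (x=0, y=3)
  S (south): (x=0, y=3) -> (x=0, y=4)
  S (south): (x=0, y=4) -> (x=0, y=5)
  E (east): (x=0, y=5) -> (x=1, y=5)
  E (east): (x=1, y=5) -> (x=2, y=5)
Final: (x=2, y=5)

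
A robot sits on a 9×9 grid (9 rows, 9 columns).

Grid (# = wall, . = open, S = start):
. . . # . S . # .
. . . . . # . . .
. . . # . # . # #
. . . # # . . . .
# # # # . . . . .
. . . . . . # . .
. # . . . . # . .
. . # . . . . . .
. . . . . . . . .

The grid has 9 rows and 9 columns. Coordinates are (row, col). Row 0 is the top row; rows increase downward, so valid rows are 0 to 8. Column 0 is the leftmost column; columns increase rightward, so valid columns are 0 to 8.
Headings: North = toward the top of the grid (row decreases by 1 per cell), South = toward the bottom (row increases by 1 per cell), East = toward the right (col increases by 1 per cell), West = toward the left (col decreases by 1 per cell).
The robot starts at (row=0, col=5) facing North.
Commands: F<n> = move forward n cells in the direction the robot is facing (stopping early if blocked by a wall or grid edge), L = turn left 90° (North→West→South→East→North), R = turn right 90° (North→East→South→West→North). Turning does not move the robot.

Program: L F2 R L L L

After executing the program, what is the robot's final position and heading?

Answer: Final position: (row=0, col=4), facing East

Derivation:
Start: (row=0, col=5), facing North
  L: turn left, now facing West
  F2: move forward 1/2 (blocked), now at (row=0, col=4)
  R: turn right, now facing North
  L: turn left, now facing West
  L: turn left, now facing South
  L: turn left, now facing East
Final: (row=0, col=4), facing East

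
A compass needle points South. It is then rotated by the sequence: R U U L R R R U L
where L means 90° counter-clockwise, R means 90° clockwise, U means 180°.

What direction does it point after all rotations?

Start: South
  R (right (90° clockwise)) -> West
  U (U-turn (180°)) -> East
  U (U-turn (180°)) -> West
  L (left (90° counter-clockwise)) -> South
  R (right (90° clockwise)) -> West
  R (right (90° clockwise)) -> North
  R (right (90° clockwise)) -> East
  U (U-turn (180°)) -> West
  L (left (90° counter-clockwise)) -> South
Final: South

Answer: Final heading: South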